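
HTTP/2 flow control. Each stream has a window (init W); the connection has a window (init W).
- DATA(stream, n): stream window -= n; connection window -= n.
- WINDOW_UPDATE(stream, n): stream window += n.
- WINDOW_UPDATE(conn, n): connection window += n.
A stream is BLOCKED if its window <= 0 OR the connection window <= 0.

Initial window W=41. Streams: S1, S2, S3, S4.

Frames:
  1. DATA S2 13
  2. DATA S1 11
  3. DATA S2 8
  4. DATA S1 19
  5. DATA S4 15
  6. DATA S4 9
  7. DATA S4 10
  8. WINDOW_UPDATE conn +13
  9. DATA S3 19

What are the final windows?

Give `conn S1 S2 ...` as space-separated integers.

Answer: -50 11 20 22 7

Derivation:
Op 1: conn=28 S1=41 S2=28 S3=41 S4=41 blocked=[]
Op 2: conn=17 S1=30 S2=28 S3=41 S4=41 blocked=[]
Op 3: conn=9 S1=30 S2=20 S3=41 S4=41 blocked=[]
Op 4: conn=-10 S1=11 S2=20 S3=41 S4=41 blocked=[1, 2, 3, 4]
Op 5: conn=-25 S1=11 S2=20 S3=41 S4=26 blocked=[1, 2, 3, 4]
Op 6: conn=-34 S1=11 S2=20 S3=41 S4=17 blocked=[1, 2, 3, 4]
Op 7: conn=-44 S1=11 S2=20 S3=41 S4=7 blocked=[1, 2, 3, 4]
Op 8: conn=-31 S1=11 S2=20 S3=41 S4=7 blocked=[1, 2, 3, 4]
Op 9: conn=-50 S1=11 S2=20 S3=22 S4=7 blocked=[1, 2, 3, 4]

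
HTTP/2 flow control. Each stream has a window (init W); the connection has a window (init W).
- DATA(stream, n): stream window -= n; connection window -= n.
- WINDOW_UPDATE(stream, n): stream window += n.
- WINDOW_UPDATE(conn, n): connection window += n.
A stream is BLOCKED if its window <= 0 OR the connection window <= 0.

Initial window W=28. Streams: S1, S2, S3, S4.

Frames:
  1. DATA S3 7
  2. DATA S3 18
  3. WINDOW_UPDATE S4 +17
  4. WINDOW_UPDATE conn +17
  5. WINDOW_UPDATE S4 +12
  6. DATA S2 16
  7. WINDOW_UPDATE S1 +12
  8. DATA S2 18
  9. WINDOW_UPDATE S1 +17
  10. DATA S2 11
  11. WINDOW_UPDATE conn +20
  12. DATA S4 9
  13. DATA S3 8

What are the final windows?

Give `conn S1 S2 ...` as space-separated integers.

Op 1: conn=21 S1=28 S2=28 S3=21 S4=28 blocked=[]
Op 2: conn=3 S1=28 S2=28 S3=3 S4=28 blocked=[]
Op 3: conn=3 S1=28 S2=28 S3=3 S4=45 blocked=[]
Op 4: conn=20 S1=28 S2=28 S3=3 S4=45 blocked=[]
Op 5: conn=20 S1=28 S2=28 S3=3 S4=57 blocked=[]
Op 6: conn=4 S1=28 S2=12 S3=3 S4=57 blocked=[]
Op 7: conn=4 S1=40 S2=12 S3=3 S4=57 blocked=[]
Op 8: conn=-14 S1=40 S2=-6 S3=3 S4=57 blocked=[1, 2, 3, 4]
Op 9: conn=-14 S1=57 S2=-6 S3=3 S4=57 blocked=[1, 2, 3, 4]
Op 10: conn=-25 S1=57 S2=-17 S3=3 S4=57 blocked=[1, 2, 3, 4]
Op 11: conn=-5 S1=57 S2=-17 S3=3 S4=57 blocked=[1, 2, 3, 4]
Op 12: conn=-14 S1=57 S2=-17 S3=3 S4=48 blocked=[1, 2, 3, 4]
Op 13: conn=-22 S1=57 S2=-17 S3=-5 S4=48 blocked=[1, 2, 3, 4]

Answer: -22 57 -17 -5 48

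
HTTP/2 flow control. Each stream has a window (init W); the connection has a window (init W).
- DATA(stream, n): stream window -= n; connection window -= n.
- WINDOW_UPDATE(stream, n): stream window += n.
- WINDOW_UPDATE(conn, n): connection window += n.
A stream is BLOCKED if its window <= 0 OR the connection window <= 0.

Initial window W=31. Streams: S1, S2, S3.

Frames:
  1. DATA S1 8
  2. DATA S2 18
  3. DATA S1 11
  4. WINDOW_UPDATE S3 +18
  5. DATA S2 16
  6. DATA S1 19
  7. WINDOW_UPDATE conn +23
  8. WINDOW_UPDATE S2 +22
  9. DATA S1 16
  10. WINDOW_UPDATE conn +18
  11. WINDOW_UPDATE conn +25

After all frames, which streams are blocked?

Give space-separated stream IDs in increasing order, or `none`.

Op 1: conn=23 S1=23 S2=31 S3=31 blocked=[]
Op 2: conn=5 S1=23 S2=13 S3=31 blocked=[]
Op 3: conn=-6 S1=12 S2=13 S3=31 blocked=[1, 2, 3]
Op 4: conn=-6 S1=12 S2=13 S3=49 blocked=[1, 2, 3]
Op 5: conn=-22 S1=12 S2=-3 S3=49 blocked=[1, 2, 3]
Op 6: conn=-41 S1=-7 S2=-3 S3=49 blocked=[1, 2, 3]
Op 7: conn=-18 S1=-7 S2=-3 S3=49 blocked=[1, 2, 3]
Op 8: conn=-18 S1=-7 S2=19 S3=49 blocked=[1, 2, 3]
Op 9: conn=-34 S1=-23 S2=19 S3=49 blocked=[1, 2, 3]
Op 10: conn=-16 S1=-23 S2=19 S3=49 blocked=[1, 2, 3]
Op 11: conn=9 S1=-23 S2=19 S3=49 blocked=[1]

Answer: S1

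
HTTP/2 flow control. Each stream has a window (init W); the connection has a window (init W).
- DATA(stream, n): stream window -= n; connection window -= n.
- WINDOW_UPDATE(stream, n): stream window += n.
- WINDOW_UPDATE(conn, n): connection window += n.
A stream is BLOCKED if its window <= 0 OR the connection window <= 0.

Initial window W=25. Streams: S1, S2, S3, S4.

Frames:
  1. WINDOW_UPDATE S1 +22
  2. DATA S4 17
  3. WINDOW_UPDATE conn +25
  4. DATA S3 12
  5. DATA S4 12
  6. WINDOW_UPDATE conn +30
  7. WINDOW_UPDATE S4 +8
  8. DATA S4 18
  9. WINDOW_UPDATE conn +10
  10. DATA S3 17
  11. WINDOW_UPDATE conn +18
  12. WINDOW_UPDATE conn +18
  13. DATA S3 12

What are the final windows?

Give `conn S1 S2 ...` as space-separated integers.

Op 1: conn=25 S1=47 S2=25 S3=25 S4=25 blocked=[]
Op 2: conn=8 S1=47 S2=25 S3=25 S4=8 blocked=[]
Op 3: conn=33 S1=47 S2=25 S3=25 S4=8 blocked=[]
Op 4: conn=21 S1=47 S2=25 S3=13 S4=8 blocked=[]
Op 5: conn=9 S1=47 S2=25 S3=13 S4=-4 blocked=[4]
Op 6: conn=39 S1=47 S2=25 S3=13 S4=-4 blocked=[4]
Op 7: conn=39 S1=47 S2=25 S3=13 S4=4 blocked=[]
Op 8: conn=21 S1=47 S2=25 S3=13 S4=-14 blocked=[4]
Op 9: conn=31 S1=47 S2=25 S3=13 S4=-14 blocked=[4]
Op 10: conn=14 S1=47 S2=25 S3=-4 S4=-14 blocked=[3, 4]
Op 11: conn=32 S1=47 S2=25 S3=-4 S4=-14 blocked=[3, 4]
Op 12: conn=50 S1=47 S2=25 S3=-4 S4=-14 blocked=[3, 4]
Op 13: conn=38 S1=47 S2=25 S3=-16 S4=-14 blocked=[3, 4]

Answer: 38 47 25 -16 -14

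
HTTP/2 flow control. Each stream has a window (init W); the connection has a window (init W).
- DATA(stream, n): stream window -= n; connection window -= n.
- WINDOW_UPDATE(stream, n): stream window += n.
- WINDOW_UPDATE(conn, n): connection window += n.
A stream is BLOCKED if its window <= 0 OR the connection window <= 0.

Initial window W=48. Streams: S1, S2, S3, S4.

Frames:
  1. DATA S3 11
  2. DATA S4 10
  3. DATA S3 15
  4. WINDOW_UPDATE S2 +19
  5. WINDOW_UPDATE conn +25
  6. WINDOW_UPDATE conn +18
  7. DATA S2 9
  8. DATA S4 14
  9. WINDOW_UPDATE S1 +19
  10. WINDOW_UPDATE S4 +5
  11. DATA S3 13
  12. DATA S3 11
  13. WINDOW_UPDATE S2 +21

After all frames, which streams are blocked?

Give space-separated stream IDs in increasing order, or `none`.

Answer: S3

Derivation:
Op 1: conn=37 S1=48 S2=48 S3=37 S4=48 blocked=[]
Op 2: conn=27 S1=48 S2=48 S3=37 S4=38 blocked=[]
Op 3: conn=12 S1=48 S2=48 S3=22 S4=38 blocked=[]
Op 4: conn=12 S1=48 S2=67 S3=22 S4=38 blocked=[]
Op 5: conn=37 S1=48 S2=67 S3=22 S4=38 blocked=[]
Op 6: conn=55 S1=48 S2=67 S3=22 S4=38 blocked=[]
Op 7: conn=46 S1=48 S2=58 S3=22 S4=38 blocked=[]
Op 8: conn=32 S1=48 S2=58 S3=22 S4=24 blocked=[]
Op 9: conn=32 S1=67 S2=58 S3=22 S4=24 blocked=[]
Op 10: conn=32 S1=67 S2=58 S3=22 S4=29 blocked=[]
Op 11: conn=19 S1=67 S2=58 S3=9 S4=29 blocked=[]
Op 12: conn=8 S1=67 S2=58 S3=-2 S4=29 blocked=[3]
Op 13: conn=8 S1=67 S2=79 S3=-2 S4=29 blocked=[3]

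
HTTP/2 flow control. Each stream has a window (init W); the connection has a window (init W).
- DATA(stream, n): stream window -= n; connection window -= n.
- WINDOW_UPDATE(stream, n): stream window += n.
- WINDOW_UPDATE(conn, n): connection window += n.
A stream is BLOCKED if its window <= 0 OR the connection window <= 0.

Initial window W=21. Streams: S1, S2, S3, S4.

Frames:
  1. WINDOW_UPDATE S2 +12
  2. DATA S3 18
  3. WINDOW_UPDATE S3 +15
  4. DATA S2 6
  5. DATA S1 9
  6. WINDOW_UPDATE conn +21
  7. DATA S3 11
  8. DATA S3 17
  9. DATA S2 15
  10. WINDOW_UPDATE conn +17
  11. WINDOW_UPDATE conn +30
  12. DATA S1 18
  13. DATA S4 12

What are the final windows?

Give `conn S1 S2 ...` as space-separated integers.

Op 1: conn=21 S1=21 S2=33 S3=21 S4=21 blocked=[]
Op 2: conn=3 S1=21 S2=33 S3=3 S4=21 blocked=[]
Op 3: conn=3 S1=21 S2=33 S3=18 S4=21 blocked=[]
Op 4: conn=-3 S1=21 S2=27 S3=18 S4=21 blocked=[1, 2, 3, 4]
Op 5: conn=-12 S1=12 S2=27 S3=18 S4=21 blocked=[1, 2, 3, 4]
Op 6: conn=9 S1=12 S2=27 S3=18 S4=21 blocked=[]
Op 7: conn=-2 S1=12 S2=27 S3=7 S4=21 blocked=[1, 2, 3, 4]
Op 8: conn=-19 S1=12 S2=27 S3=-10 S4=21 blocked=[1, 2, 3, 4]
Op 9: conn=-34 S1=12 S2=12 S3=-10 S4=21 blocked=[1, 2, 3, 4]
Op 10: conn=-17 S1=12 S2=12 S3=-10 S4=21 blocked=[1, 2, 3, 4]
Op 11: conn=13 S1=12 S2=12 S3=-10 S4=21 blocked=[3]
Op 12: conn=-5 S1=-6 S2=12 S3=-10 S4=21 blocked=[1, 2, 3, 4]
Op 13: conn=-17 S1=-6 S2=12 S3=-10 S4=9 blocked=[1, 2, 3, 4]

Answer: -17 -6 12 -10 9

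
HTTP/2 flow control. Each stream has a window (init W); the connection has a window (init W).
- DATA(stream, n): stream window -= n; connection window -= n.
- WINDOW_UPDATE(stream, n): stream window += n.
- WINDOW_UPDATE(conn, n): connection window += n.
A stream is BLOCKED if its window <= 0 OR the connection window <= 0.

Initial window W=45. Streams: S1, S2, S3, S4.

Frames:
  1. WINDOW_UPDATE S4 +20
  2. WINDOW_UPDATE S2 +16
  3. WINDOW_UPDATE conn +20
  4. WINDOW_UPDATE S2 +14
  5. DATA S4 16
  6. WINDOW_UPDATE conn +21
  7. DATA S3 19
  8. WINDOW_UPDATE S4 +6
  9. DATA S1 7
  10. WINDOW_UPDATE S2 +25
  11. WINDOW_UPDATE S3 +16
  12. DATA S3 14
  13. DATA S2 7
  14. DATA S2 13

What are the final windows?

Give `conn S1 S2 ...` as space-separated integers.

Op 1: conn=45 S1=45 S2=45 S3=45 S4=65 blocked=[]
Op 2: conn=45 S1=45 S2=61 S3=45 S4=65 blocked=[]
Op 3: conn=65 S1=45 S2=61 S3=45 S4=65 blocked=[]
Op 4: conn=65 S1=45 S2=75 S3=45 S4=65 blocked=[]
Op 5: conn=49 S1=45 S2=75 S3=45 S4=49 blocked=[]
Op 6: conn=70 S1=45 S2=75 S3=45 S4=49 blocked=[]
Op 7: conn=51 S1=45 S2=75 S3=26 S4=49 blocked=[]
Op 8: conn=51 S1=45 S2=75 S3=26 S4=55 blocked=[]
Op 9: conn=44 S1=38 S2=75 S3=26 S4=55 blocked=[]
Op 10: conn=44 S1=38 S2=100 S3=26 S4=55 blocked=[]
Op 11: conn=44 S1=38 S2=100 S3=42 S4=55 blocked=[]
Op 12: conn=30 S1=38 S2=100 S3=28 S4=55 blocked=[]
Op 13: conn=23 S1=38 S2=93 S3=28 S4=55 blocked=[]
Op 14: conn=10 S1=38 S2=80 S3=28 S4=55 blocked=[]

Answer: 10 38 80 28 55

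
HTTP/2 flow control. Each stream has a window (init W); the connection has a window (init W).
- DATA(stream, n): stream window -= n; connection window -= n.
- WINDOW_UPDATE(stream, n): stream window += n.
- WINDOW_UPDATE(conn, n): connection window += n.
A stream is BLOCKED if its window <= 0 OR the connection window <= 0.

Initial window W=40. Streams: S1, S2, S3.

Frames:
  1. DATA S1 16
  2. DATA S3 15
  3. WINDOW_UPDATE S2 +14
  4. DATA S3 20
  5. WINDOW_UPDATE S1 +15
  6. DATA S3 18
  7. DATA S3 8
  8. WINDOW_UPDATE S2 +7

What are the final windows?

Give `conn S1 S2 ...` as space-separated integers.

Answer: -37 39 61 -21

Derivation:
Op 1: conn=24 S1=24 S2=40 S3=40 blocked=[]
Op 2: conn=9 S1=24 S2=40 S3=25 blocked=[]
Op 3: conn=9 S1=24 S2=54 S3=25 blocked=[]
Op 4: conn=-11 S1=24 S2=54 S3=5 blocked=[1, 2, 3]
Op 5: conn=-11 S1=39 S2=54 S3=5 blocked=[1, 2, 3]
Op 6: conn=-29 S1=39 S2=54 S3=-13 blocked=[1, 2, 3]
Op 7: conn=-37 S1=39 S2=54 S3=-21 blocked=[1, 2, 3]
Op 8: conn=-37 S1=39 S2=61 S3=-21 blocked=[1, 2, 3]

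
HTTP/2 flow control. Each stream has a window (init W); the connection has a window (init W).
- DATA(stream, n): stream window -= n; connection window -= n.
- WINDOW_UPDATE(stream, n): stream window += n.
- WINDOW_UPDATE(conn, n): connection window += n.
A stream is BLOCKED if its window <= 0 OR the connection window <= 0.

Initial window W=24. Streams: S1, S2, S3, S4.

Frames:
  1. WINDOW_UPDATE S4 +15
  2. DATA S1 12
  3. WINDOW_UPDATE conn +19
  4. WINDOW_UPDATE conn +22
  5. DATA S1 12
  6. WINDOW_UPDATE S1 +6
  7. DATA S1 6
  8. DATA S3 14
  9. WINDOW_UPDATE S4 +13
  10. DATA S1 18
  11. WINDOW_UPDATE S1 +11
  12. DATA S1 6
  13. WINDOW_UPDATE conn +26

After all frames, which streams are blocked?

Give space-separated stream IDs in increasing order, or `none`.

Answer: S1

Derivation:
Op 1: conn=24 S1=24 S2=24 S3=24 S4=39 blocked=[]
Op 2: conn=12 S1=12 S2=24 S3=24 S4=39 blocked=[]
Op 3: conn=31 S1=12 S2=24 S3=24 S4=39 blocked=[]
Op 4: conn=53 S1=12 S2=24 S3=24 S4=39 blocked=[]
Op 5: conn=41 S1=0 S2=24 S3=24 S4=39 blocked=[1]
Op 6: conn=41 S1=6 S2=24 S3=24 S4=39 blocked=[]
Op 7: conn=35 S1=0 S2=24 S3=24 S4=39 blocked=[1]
Op 8: conn=21 S1=0 S2=24 S3=10 S4=39 blocked=[1]
Op 9: conn=21 S1=0 S2=24 S3=10 S4=52 blocked=[1]
Op 10: conn=3 S1=-18 S2=24 S3=10 S4=52 blocked=[1]
Op 11: conn=3 S1=-7 S2=24 S3=10 S4=52 blocked=[1]
Op 12: conn=-3 S1=-13 S2=24 S3=10 S4=52 blocked=[1, 2, 3, 4]
Op 13: conn=23 S1=-13 S2=24 S3=10 S4=52 blocked=[1]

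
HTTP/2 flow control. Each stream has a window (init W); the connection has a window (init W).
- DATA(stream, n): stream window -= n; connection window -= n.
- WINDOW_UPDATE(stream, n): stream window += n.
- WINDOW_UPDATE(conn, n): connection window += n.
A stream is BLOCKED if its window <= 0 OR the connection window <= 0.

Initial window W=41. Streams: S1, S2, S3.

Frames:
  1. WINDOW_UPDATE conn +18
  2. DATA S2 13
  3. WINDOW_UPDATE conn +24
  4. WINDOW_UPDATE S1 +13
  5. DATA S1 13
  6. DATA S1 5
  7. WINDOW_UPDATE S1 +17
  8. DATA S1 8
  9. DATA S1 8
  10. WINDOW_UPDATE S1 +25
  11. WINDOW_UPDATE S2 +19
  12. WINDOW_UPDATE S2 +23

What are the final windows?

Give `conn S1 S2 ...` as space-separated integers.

Op 1: conn=59 S1=41 S2=41 S3=41 blocked=[]
Op 2: conn=46 S1=41 S2=28 S3=41 blocked=[]
Op 3: conn=70 S1=41 S2=28 S3=41 blocked=[]
Op 4: conn=70 S1=54 S2=28 S3=41 blocked=[]
Op 5: conn=57 S1=41 S2=28 S3=41 blocked=[]
Op 6: conn=52 S1=36 S2=28 S3=41 blocked=[]
Op 7: conn=52 S1=53 S2=28 S3=41 blocked=[]
Op 8: conn=44 S1=45 S2=28 S3=41 blocked=[]
Op 9: conn=36 S1=37 S2=28 S3=41 blocked=[]
Op 10: conn=36 S1=62 S2=28 S3=41 blocked=[]
Op 11: conn=36 S1=62 S2=47 S3=41 blocked=[]
Op 12: conn=36 S1=62 S2=70 S3=41 blocked=[]

Answer: 36 62 70 41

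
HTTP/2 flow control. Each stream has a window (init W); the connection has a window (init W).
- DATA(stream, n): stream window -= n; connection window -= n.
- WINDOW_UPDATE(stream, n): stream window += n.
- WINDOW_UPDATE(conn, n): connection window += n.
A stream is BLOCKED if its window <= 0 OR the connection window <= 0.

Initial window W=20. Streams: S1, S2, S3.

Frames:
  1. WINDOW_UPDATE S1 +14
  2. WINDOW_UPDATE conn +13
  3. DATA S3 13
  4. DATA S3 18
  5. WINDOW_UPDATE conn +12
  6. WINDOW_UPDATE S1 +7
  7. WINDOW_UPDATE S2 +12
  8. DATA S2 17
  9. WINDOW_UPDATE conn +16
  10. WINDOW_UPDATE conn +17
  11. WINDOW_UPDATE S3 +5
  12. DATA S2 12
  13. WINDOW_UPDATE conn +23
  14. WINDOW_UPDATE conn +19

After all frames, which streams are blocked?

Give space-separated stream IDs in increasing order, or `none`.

Answer: S3

Derivation:
Op 1: conn=20 S1=34 S2=20 S3=20 blocked=[]
Op 2: conn=33 S1=34 S2=20 S3=20 blocked=[]
Op 3: conn=20 S1=34 S2=20 S3=7 blocked=[]
Op 4: conn=2 S1=34 S2=20 S3=-11 blocked=[3]
Op 5: conn=14 S1=34 S2=20 S3=-11 blocked=[3]
Op 6: conn=14 S1=41 S2=20 S3=-11 blocked=[3]
Op 7: conn=14 S1=41 S2=32 S3=-11 blocked=[3]
Op 8: conn=-3 S1=41 S2=15 S3=-11 blocked=[1, 2, 3]
Op 9: conn=13 S1=41 S2=15 S3=-11 blocked=[3]
Op 10: conn=30 S1=41 S2=15 S3=-11 blocked=[3]
Op 11: conn=30 S1=41 S2=15 S3=-6 blocked=[3]
Op 12: conn=18 S1=41 S2=3 S3=-6 blocked=[3]
Op 13: conn=41 S1=41 S2=3 S3=-6 blocked=[3]
Op 14: conn=60 S1=41 S2=3 S3=-6 blocked=[3]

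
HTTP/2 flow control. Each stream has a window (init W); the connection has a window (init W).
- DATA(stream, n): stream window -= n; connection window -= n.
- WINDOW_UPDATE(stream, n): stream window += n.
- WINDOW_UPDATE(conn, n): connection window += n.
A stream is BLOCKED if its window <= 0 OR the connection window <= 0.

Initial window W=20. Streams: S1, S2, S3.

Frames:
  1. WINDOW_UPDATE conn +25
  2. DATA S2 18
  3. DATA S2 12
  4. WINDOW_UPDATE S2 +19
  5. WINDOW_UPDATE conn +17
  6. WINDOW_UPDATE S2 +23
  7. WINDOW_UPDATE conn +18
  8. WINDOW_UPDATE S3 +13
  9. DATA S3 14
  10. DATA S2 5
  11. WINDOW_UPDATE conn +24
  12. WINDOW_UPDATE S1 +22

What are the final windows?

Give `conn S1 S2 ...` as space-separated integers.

Answer: 55 42 27 19

Derivation:
Op 1: conn=45 S1=20 S2=20 S3=20 blocked=[]
Op 2: conn=27 S1=20 S2=2 S3=20 blocked=[]
Op 3: conn=15 S1=20 S2=-10 S3=20 blocked=[2]
Op 4: conn=15 S1=20 S2=9 S3=20 blocked=[]
Op 5: conn=32 S1=20 S2=9 S3=20 blocked=[]
Op 6: conn=32 S1=20 S2=32 S3=20 blocked=[]
Op 7: conn=50 S1=20 S2=32 S3=20 blocked=[]
Op 8: conn=50 S1=20 S2=32 S3=33 blocked=[]
Op 9: conn=36 S1=20 S2=32 S3=19 blocked=[]
Op 10: conn=31 S1=20 S2=27 S3=19 blocked=[]
Op 11: conn=55 S1=20 S2=27 S3=19 blocked=[]
Op 12: conn=55 S1=42 S2=27 S3=19 blocked=[]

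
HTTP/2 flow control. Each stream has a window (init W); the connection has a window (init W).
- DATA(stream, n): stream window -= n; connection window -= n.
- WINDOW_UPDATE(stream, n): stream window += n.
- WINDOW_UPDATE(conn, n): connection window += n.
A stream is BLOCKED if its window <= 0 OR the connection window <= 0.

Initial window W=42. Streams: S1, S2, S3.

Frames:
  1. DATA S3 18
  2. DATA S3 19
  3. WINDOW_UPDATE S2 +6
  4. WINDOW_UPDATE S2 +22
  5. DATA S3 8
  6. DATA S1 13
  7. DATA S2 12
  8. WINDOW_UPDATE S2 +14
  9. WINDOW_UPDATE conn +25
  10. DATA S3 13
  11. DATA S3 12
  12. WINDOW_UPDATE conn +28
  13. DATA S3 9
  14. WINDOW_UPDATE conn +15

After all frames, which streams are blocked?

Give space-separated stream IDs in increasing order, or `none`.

Op 1: conn=24 S1=42 S2=42 S3=24 blocked=[]
Op 2: conn=5 S1=42 S2=42 S3=5 blocked=[]
Op 3: conn=5 S1=42 S2=48 S3=5 blocked=[]
Op 4: conn=5 S1=42 S2=70 S3=5 blocked=[]
Op 5: conn=-3 S1=42 S2=70 S3=-3 blocked=[1, 2, 3]
Op 6: conn=-16 S1=29 S2=70 S3=-3 blocked=[1, 2, 3]
Op 7: conn=-28 S1=29 S2=58 S3=-3 blocked=[1, 2, 3]
Op 8: conn=-28 S1=29 S2=72 S3=-3 blocked=[1, 2, 3]
Op 9: conn=-3 S1=29 S2=72 S3=-3 blocked=[1, 2, 3]
Op 10: conn=-16 S1=29 S2=72 S3=-16 blocked=[1, 2, 3]
Op 11: conn=-28 S1=29 S2=72 S3=-28 blocked=[1, 2, 3]
Op 12: conn=0 S1=29 S2=72 S3=-28 blocked=[1, 2, 3]
Op 13: conn=-9 S1=29 S2=72 S3=-37 blocked=[1, 2, 3]
Op 14: conn=6 S1=29 S2=72 S3=-37 blocked=[3]

Answer: S3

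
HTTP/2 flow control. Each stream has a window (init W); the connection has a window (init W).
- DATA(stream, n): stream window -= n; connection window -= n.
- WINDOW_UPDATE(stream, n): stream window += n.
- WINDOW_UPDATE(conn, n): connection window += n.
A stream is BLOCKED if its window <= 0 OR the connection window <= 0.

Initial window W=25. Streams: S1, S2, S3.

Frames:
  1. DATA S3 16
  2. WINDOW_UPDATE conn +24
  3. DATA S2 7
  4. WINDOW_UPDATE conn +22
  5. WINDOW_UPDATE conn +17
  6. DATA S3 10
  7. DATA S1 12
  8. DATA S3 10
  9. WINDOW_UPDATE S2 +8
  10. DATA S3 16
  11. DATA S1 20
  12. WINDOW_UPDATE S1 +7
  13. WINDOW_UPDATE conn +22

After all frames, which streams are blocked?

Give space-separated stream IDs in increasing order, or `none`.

Op 1: conn=9 S1=25 S2=25 S3=9 blocked=[]
Op 2: conn=33 S1=25 S2=25 S3=9 blocked=[]
Op 3: conn=26 S1=25 S2=18 S3=9 blocked=[]
Op 4: conn=48 S1=25 S2=18 S3=9 blocked=[]
Op 5: conn=65 S1=25 S2=18 S3=9 blocked=[]
Op 6: conn=55 S1=25 S2=18 S3=-1 blocked=[3]
Op 7: conn=43 S1=13 S2=18 S3=-1 blocked=[3]
Op 8: conn=33 S1=13 S2=18 S3=-11 blocked=[3]
Op 9: conn=33 S1=13 S2=26 S3=-11 blocked=[3]
Op 10: conn=17 S1=13 S2=26 S3=-27 blocked=[3]
Op 11: conn=-3 S1=-7 S2=26 S3=-27 blocked=[1, 2, 3]
Op 12: conn=-3 S1=0 S2=26 S3=-27 blocked=[1, 2, 3]
Op 13: conn=19 S1=0 S2=26 S3=-27 blocked=[1, 3]

Answer: S1 S3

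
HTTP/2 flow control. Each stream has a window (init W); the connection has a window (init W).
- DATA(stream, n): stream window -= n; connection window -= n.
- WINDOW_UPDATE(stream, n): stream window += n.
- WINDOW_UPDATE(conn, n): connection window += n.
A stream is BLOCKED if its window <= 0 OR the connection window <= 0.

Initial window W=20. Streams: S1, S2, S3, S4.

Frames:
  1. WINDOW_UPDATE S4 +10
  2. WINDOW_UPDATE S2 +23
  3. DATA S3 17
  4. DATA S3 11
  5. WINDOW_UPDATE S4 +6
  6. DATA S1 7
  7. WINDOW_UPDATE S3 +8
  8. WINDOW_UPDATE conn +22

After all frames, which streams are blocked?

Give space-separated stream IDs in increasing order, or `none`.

Answer: S3

Derivation:
Op 1: conn=20 S1=20 S2=20 S3=20 S4=30 blocked=[]
Op 2: conn=20 S1=20 S2=43 S3=20 S4=30 blocked=[]
Op 3: conn=3 S1=20 S2=43 S3=3 S4=30 blocked=[]
Op 4: conn=-8 S1=20 S2=43 S3=-8 S4=30 blocked=[1, 2, 3, 4]
Op 5: conn=-8 S1=20 S2=43 S3=-8 S4=36 blocked=[1, 2, 3, 4]
Op 6: conn=-15 S1=13 S2=43 S3=-8 S4=36 blocked=[1, 2, 3, 4]
Op 7: conn=-15 S1=13 S2=43 S3=0 S4=36 blocked=[1, 2, 3, 4]
Op 8: conn=7 S1=13 S2=43 S3=0 S4=36 blocked=[3]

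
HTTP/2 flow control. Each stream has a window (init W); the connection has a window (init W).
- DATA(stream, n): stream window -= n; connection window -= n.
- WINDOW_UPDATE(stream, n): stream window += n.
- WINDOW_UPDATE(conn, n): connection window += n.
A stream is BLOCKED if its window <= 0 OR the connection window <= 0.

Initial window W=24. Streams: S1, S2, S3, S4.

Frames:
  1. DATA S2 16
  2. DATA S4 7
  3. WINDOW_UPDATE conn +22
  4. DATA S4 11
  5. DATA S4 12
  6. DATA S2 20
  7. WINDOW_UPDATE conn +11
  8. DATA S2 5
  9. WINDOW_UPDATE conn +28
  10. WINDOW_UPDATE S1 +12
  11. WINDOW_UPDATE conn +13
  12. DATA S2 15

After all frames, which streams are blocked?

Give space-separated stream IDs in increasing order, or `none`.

Answer: S2 S4

Derivation:
Op 1: conn=8 S1=24 S2=8 S3=24 S4=24 blocked=[]
Op 2: conn=1 S1=24 S2=8 S3=24 S4=17 blocked=[]
Op 3: conn=23 S1=24 S2=8 S3=24 S4=17 blocked=[]
Op 4: conn=12 S1=24 S2=8 S3=24 S4=6 blocked=[]
Op 5: conn=0 S1=24 S2=8 S3=24 S4=-6 blocked=[1, 2, 3, 4]
Op 6: conn=-20 S1=24 S2=-12 S3=24 S4=-6 blocked=[1, 2, 3, 4]
Op 7: conn=-9 S1=24 S2=-12 S3=24 S4=-6 blocked=[1, 2, 3, 4]
Op 8: conn=-14 S1=24 S2=-17 S3=24 S4=-6 blocked=[1, 2, 3, 4]
Op 9: conn=14 S1=24 S2=-17 S3=24 S4=-6 blocked=[2, 4]
Op 10: conn=14 S1=36 S2=-17 S3=24 S4=-6 blocked=[2, 4]
Op 11: conn=27 S1=36 S2=-17 S3=24 S4=-6 blocked=[2, 4]
Op 12: conn=12 S1=36 S2=-32 S3=24 S4=-6 blocked=[2, 4]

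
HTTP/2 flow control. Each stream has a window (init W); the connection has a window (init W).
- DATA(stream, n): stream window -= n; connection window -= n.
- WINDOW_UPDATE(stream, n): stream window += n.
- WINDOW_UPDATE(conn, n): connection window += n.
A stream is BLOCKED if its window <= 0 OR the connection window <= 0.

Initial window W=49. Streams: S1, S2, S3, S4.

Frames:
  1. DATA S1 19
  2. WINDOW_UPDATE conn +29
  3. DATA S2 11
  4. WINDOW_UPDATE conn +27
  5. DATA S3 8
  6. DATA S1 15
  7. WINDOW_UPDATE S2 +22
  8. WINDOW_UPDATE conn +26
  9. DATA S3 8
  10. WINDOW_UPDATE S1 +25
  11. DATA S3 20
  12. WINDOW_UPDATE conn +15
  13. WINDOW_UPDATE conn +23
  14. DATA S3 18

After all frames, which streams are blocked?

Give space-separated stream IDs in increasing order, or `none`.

Op 1: conn=30 S1=30 S2=49 S3=49 S4=49 blocked=[]
Op 2: conn=59 S1=30 S2=49 S3=49 S4=49 blocked=[]
Op 3: conn=48 S1=30 S2=38 S3=49 S4=49 blocked=[]
Op 4: conn=75 S1=30 S2=38 S3=49 S4=49 blocked=[]
Op 5: conn=67 S1=30 S2=38 S3=41 S4=49 blocked=[]
Op 6: conn=52 S1=15 S2=38 S3=41 S4=49 blocked=[]
Op 7: conn=52 S1=15 S2=60 S3=41 S4=49 blocked=[]
Op 8: conn=78 S1=15 S2=60 S3=41 S4=49 blocked=[]
Op 9: conn=70 S1=15 S2=60 S3=33 S4=49 blocked=[]
Op 10: conn=70 S1=40 S2=60 S3=33 S4=49 blocked=[]
Op 11: conn=50 S1=40 S2=60 S3=13 S4=49 blocked=[]
Op 12: conn=65 S1=40 S2=60 S3=13 S4=49 blocked=[]
Op 13: conn=88 S1=40 S2=60 S3=13 S4=49 blocked=[]
Op 14: conn=70 S1=40 S2=60 S3=-5 S4=49 blocked=[3]

Answer: S3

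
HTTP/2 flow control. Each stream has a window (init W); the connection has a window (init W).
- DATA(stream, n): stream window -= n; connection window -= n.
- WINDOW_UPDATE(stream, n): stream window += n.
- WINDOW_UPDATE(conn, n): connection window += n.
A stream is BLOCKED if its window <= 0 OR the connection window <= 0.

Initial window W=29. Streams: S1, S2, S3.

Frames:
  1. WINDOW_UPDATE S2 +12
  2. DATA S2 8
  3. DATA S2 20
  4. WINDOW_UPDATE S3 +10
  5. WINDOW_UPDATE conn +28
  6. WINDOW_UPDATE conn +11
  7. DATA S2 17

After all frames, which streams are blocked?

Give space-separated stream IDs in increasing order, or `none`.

Op 1: conn=29 S1=29 S2=41 S3=29 blocked=[]
Op 2: conn=21 S1=29 S2=33 S3=29 blocked=[]
Op 3: conn=1 S1=29 S2=13 S3=29 blocked=[]
Op 4: conn=1 S1=29 S2=13 S3=39 blocked=[]
Op 5: conn=29 S1=29 S2=13 S3=39 blocked=[]
Op 6: conn=40 S1=29 S2=13 S3=39 blocked=[]
Op 7: conn=23 S1=29 S2=-4 S3=39 blocked=[2]

Answer: S2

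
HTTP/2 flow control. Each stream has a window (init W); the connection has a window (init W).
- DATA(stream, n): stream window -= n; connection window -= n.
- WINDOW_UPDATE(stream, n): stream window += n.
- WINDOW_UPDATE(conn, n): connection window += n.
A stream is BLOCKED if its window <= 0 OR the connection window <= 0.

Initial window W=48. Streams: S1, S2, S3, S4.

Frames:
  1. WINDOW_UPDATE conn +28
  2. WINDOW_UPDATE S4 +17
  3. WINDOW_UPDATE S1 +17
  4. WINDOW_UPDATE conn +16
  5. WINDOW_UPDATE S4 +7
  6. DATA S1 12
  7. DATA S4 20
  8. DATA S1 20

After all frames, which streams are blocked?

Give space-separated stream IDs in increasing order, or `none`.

Answer: none

Derivation:
Op 1: conn=76 S1=48 S2=48 S3=48 S4=48 blocked=[]
Op 2: conn=76 S1=48 S2=48 S3=48 S4=65 blocked=[]
Op 3: conn=76 S1=65 S2=48 S3=48 S4=65 blocked=[]
Op 4: conn=92 S1=65 S2=48 S3=48 S4=65 blocked=[]
Op 5: conn=92 S1=65 S2=48 S3=48 S4=72 blocked=[]
Op 6: conn=80 S1=53 S2=48 S3=48 S4=72 blocked=[]
Op 7: conn=60 S1=53 S2=48 S3=48 S4=52 blocked=[]
Op 8: conn=40 S1=33 S2=48 S3=48 S4=52 blocked=[]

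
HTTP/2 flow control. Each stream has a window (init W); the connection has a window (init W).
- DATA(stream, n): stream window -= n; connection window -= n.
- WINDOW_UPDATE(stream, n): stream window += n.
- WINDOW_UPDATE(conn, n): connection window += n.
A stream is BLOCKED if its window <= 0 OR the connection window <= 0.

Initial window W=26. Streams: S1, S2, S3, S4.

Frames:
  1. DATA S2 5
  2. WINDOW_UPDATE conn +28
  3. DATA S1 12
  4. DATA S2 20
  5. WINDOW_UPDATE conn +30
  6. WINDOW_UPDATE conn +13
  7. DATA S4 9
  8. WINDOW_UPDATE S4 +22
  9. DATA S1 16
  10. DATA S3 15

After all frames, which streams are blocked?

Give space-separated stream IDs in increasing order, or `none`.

Op 1: conn=21 S1=26 S2=21 S3=26 S4=26 blocked=[]
Op 2: conn=49 S1=26 S2=21 S3=26 S4=26 blocked=[]
Op 3: conn=37 S1=14 S2=21 S3=26 S4=26 blocked=[]
Op 4: conn=17 S1=14 S2=1 S3=26 S4=26 blocked=[]
Op 5: conn=47 S1=14 S2=1 S3=26 S4=26 blocked=[]
Op 6: conn=60 S1=14 S2=1 S3=26 S4=26 blocked=[]
Op 7: conn=51 S1=14 S2=1 S3=26 S4=17 blocked=[]
Op 8: conn=51 S1=14 S2=1 S3=26 S4=39 blocked=[]
Op 9: conn=35 S1=-2 S2=1 S3=26 S4=39 blocked=[1]
Op 10: conn=20 S1=-2 S2=1 S3=11 S4=39 blocked=[1]

Answer: S1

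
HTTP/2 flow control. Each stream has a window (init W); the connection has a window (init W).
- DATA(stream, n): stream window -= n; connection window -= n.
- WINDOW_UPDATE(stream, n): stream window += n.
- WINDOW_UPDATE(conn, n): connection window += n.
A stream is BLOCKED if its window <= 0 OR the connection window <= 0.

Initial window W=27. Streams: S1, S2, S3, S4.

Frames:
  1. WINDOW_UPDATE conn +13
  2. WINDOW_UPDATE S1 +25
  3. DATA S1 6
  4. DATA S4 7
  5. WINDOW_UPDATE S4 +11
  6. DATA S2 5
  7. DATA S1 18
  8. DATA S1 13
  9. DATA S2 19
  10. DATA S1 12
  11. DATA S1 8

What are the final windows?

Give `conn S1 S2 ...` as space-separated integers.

Answer: -48 -5 3 27 31

Derivation:
Op 1: conn=40 S1=27 S2=27 S3=27 S4=27 blocked=[]
Op 2: conn=40 S1=52 S2=27 S3=27 S4=27 blocked=[]
Op 3: conn=34 S1=46 S2=27 S3=27 S4=27 blocked=[]
Op 4: conn=27 S1=46 S2=27 S3=27 S4=20 blocked=[]
Op 5: conn=27 S1=46 S2=27 S3=27 S4=31 blocked=[]
Op 6: conn=22 S1=46 S2=22 S3=27 S4=31 blocked=[]
Op 7: conn=4 S1=28 S2=22 S3=27 S4=31 blocked=[]
Op 8: conn=-9 S1=15 S2=22 S3=27 S4=31 blocked=[1, 2, 3, 4]
Op 9: conn=-28 S1=15 S2=3 S3=27 S4=31 blocked=[1, 2, 3, 4]
Op 10: conn=-40 S1=3 S2=3 S3=27 S4=31 blocked=[1, 2, 3, 4]
Op 11: conn=-48 S1=-5 S2=3 S3=27 S4=31 blocked=[1, 2, 3, 4]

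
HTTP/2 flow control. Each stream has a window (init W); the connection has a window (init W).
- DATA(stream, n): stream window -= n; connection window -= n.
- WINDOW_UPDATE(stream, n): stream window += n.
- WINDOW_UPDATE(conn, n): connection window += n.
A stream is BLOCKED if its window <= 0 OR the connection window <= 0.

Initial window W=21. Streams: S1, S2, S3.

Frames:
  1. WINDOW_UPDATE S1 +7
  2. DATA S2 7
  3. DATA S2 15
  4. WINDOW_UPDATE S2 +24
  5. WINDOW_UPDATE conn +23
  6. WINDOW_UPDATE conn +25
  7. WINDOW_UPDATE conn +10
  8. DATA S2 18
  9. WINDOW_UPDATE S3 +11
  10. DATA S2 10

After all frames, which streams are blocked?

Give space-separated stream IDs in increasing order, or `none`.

Op 1: conn=21 S1=28 S2=21 S3=21 blocked=[]
Op 2: conn=14 S1=28 S2=14 S3=21 blocked=[]
Op 3: conn=-1 S1=28 S2=-1 S3=21 blocked=[1, 2, 3]
Op 4: conn=-1 S1=28 S2=23 S3=21 blocked=[1, 2, 3]
Op 5: conn=22 S1=28 S2=23 S3=21 blocked=[]
Op 6: conn=47 S1=28 S2=23 S3=21 blocked=[]
Op 7: conn=57 S1=28 S2=23 S3=21 blocked=[]
Op 8: conn=39 S1=28 S2=5 S3=21 blocked=[]
Op 9: conn=39 S1=28 S2=5 S3=32 blocked=[]
Op 10: conn=29 S1=28 S2=-5 S3=32 blocked=[2]

Answer: S2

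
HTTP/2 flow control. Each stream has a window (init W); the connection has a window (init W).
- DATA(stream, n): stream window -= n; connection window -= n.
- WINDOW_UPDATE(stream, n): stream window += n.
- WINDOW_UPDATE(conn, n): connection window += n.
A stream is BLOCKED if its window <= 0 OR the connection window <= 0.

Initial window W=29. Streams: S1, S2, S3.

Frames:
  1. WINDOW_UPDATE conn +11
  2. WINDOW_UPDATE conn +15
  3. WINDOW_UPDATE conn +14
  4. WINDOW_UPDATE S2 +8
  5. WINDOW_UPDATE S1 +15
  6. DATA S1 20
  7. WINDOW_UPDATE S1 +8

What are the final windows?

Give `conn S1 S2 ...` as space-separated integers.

Answer: 49 32 37 29

Derivation:
Op 1: conn=40 S1=29 S2=29 S3=29 blocked=[]
Op 2: conn=55 S1=29 S2=29 S3=29 blocked=[]
Op 3: conn=69 S1=29 S2=29 S3=29 blocked=[]
Op 4: conn=69 S1=29 S2=37 S3=29 blocked=[]
Op 5: conn=69 S1=44 S2=37 S3=29 blocked=[]
Op 6: conn=49 S1=24 S2=37 S3=29 blocked=[]
Op 7: conn=49 S1=32 S2=37 S3=29 blocked=[]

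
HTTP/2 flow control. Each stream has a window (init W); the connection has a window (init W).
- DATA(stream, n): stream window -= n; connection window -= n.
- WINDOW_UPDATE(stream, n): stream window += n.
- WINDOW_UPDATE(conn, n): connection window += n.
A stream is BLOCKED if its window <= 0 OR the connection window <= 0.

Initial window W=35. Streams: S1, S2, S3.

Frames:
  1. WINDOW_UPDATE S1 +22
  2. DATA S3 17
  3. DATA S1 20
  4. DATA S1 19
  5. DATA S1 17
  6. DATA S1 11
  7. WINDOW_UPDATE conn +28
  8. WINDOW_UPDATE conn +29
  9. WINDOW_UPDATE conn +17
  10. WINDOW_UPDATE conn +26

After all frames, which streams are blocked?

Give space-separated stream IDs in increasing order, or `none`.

Answer: S1

Derivation:
Op 1: conn=35 S1=57 S2=35 S3=35 blocked=[]
Op 2: conn=18 S1=57 S2=35 S3=18 blocked=[]
Op 3: conn=-2 S1=37 S2=35 S3=18 blocked=[1, 2, 3]
Op 4: conn=-21 S1=18 S2=35 S3=18 blocked=[1, 2, 3]
Op 5: conn=-38 S1=1 S2=35 S3=18 blocked=[1, 2, 3]
Op 6: conn=-49 S1=-10 S2=35 S3=18 blocked=[1, 2, 3]
Op 7: conn=-21 S1=-10 S2=35 S3=18 blocked=[1, 2, 3]
Op 8: conn=8 S1=-10 S2=35 S3=18 blocked=[1]
Op 9: conn=25 S1=-10 S2=35 S3=18 blocked=[1]
Op 10: conn=51 S1=-10 S2=35 S3=18 blocked=[1]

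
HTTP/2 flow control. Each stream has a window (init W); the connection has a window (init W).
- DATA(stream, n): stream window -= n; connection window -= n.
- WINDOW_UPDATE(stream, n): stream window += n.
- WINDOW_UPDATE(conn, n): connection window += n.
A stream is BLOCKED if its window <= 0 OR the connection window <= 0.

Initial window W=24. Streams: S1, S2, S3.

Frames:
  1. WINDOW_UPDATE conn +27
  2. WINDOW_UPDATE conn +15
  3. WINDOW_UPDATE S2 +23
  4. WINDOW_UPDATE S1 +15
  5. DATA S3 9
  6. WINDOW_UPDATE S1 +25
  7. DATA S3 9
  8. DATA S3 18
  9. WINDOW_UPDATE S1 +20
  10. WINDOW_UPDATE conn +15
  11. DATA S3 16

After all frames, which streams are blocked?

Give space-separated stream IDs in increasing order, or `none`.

Answer: S3

Derivation:
Op 1: conn=51 S1=24 S2=24 S3=24 blocked=[]
Op 2: conn=66 S1=24 S2=24 S3=24 blocked=[]
Op 3: conn=66 S1=24 S2=47 S3=24 blocked=[]
Op 4: conn=66 S1=39 S2=47 S3=24 blocked=[]
Op 5: conn=57 S1=39 S2=47 S3=15 blocked=[]
Op 6: conn=57 S1=64 S2=47 S3=15 blocked=[]
Op 7: conn=48 S1=64 S2=47 S3=6 blocked=[]
Op 8: conn=30 S1=64 S2=47 S3=-12 blocked=[3]
Op 9: conn=30 S1=84 S2=47 S3=-12 blocked=[3]
Op 10: conn=45 S1=84 S2=47 S3=-12 blocked=[3]
Op 11: conn=29 S1=84 S2=47 S3=-28 blocked=[3]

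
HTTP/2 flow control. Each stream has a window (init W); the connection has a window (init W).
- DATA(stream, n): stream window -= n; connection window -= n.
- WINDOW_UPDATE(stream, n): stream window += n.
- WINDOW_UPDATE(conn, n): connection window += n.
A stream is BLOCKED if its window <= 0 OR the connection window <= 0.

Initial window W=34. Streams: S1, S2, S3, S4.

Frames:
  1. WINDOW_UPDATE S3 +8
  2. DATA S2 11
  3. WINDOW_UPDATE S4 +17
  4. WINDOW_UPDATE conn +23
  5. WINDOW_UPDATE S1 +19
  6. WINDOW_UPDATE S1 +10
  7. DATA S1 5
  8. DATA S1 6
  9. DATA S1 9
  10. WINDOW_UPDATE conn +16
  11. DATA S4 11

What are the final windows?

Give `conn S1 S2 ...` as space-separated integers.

Answer: 31 43 23 42 40

Derivation:
Op 1: conn=34 S1=34 S2=34 S3=42 S4=34 blocked=[]
Op 2: conn=23 S1=34 S2=23 S3=42 S4=34 blocked=[]
Op 3: conn=23 S1=34 S2=23 S3=42 S4=51 blocked=[]
Op 4: conn=46 S1=34 S2=23 S3=42 S4=51 blocked=[]
Op 5: conn=46 S1=53 S2=23 S3=42 S4=51 blocked=[]
Op 6: conn=46 S1=63 S2=23 S3=42 S4=51 blocked=[]
Op 7: conn=41 S1=58 S2=23 S3=42 S4=51 blocked=[]
Op 8: conn=35 S1=52 S2=23 S3=42 S4=51 blocked=[]
Op 9: conn=26 S1=43 S2=23 S3=42 S4=51 blocked=[]
Op 10: conn=42 S1=43 S2=23 S3=42 S4=51 blocked=[]
Op 11: conn=31 S1=43 S2=23 S3=42 S4=40 blocked=[]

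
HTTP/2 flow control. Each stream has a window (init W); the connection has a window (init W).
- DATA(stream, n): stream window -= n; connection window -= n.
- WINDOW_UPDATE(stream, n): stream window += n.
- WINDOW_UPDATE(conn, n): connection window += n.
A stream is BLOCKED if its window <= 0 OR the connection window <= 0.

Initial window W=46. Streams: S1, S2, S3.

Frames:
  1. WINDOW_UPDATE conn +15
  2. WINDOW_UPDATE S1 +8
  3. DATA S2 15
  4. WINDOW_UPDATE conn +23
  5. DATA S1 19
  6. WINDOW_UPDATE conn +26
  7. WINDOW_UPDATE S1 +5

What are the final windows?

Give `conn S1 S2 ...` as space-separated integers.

Answer: 76 40 31 46

Derivation:
Op 1: conn=61 S1=46 S2=46 S3=46 blocked=[]
Op 2: conn=61 S1=54 S2=46 S3=46 blocked=[]
Op 3: conn=46 S1=54 S2=31 S3=46 blocked=[]
Op 4: conn=69 S1=54 S2=31 S3=46 blocked=[]
Op 5: conn=50 S1=35 S2=31 S3=46 blocked=[]
Op 6: conn=76 S1=35 S2=31 S3=46 blocked=[]
Op 7: conn=76 S1=40 S2=31 S3=46 blocked=[]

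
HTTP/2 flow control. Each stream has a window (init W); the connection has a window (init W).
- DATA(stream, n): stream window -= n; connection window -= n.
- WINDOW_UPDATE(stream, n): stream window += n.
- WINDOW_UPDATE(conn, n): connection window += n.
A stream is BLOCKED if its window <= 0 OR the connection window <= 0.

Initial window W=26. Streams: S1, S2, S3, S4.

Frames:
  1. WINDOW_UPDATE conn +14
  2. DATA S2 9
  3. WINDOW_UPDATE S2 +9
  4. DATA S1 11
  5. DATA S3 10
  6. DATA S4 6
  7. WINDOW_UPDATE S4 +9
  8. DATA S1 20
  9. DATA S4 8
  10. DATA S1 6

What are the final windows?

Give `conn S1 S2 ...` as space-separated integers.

Answer: -30 -11 26 16 21

Derivation:
Op 1: conn=40 S1=26 S2=26 S3=26 S4=26 blocked=[]
Op 2: conn=31 S1=26 S2=17 S3=26 S4=26 blocked=[]
Op 3: conn=31 S1=26 S2=26 S3=26 S4=26 blocked=[]
Op 4: conn=20 S1=15 S2=26 S3=26 S4=26 blocked=[]
Op 5: conn=10 S1=15 S2=26 S3=16 S4=26 blocked=[]
Op 6: conn=4 S1=15 S2=26 S3=16 S4=20 blocked=[]
Op 7: conn=4 S1=15 S2=26 S3=16 S4=29 blocked=[]
Op 8: conn=-16 S1=-5 S2=26 S3=16 S4=29 blocked=[1, 2, 3, 4]
Op 9: conn=-24 S1=-5 S2=26 S3=16 S4=21 blocked=[1, 2, 3, 4]
Op 10: conn=-30 S1=-11 S2=26 S3=16 S4=21 blocked=[1, 2, 3, 4]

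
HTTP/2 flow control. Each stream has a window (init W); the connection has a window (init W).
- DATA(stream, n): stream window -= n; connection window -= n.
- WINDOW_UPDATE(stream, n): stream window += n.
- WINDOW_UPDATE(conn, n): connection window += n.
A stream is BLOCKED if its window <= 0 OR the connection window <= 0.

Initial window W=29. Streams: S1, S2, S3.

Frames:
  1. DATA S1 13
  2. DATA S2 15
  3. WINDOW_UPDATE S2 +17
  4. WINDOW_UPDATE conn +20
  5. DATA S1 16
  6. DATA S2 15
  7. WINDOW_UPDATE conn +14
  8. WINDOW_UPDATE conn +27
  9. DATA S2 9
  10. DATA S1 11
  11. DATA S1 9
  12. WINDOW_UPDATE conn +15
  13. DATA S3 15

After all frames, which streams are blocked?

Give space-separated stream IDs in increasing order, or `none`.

Op 1: conn=16 S1=16 S2=29 S3=29 blocked=[]
Op 2: conn=1 S1=16 S2=14 S3=29 blocked=[]
Op 3: conn=1 S1=16 S2=31 S3=29 blocked=[]
Op 4: conn=21 S1=16 S2=31 S3=29 blocked=[]
Op 5: conn=5 S1=0 S2=31 S3=29 blocked=[1]
Op 6: conn=-10 S1=0 S2=16 S3=29 blocked=[1, 2, 3]
Op 7: conn=4 S1=0 S2=16 S3=29 blocked=[1]
Op 8: conn=31 S1=0 S2=16 S3=29 blocked=[1]
Op 9: conn=22 S1=0 S2=7 S3=29 blocked=[1]
Op 10: conn=11 S1=-11 S2=7 S3=29 blocked=[1]
Op 11: conn=2 S1=-20 S2=7 S3=29 blocked=[1]
Op 12: conn=17 S1=-20 S2=7 S3=29 blocked=[1]
Op 13: conn=2 S1=-20 S2=7 S3=14 blocked=[1]

Answer: S1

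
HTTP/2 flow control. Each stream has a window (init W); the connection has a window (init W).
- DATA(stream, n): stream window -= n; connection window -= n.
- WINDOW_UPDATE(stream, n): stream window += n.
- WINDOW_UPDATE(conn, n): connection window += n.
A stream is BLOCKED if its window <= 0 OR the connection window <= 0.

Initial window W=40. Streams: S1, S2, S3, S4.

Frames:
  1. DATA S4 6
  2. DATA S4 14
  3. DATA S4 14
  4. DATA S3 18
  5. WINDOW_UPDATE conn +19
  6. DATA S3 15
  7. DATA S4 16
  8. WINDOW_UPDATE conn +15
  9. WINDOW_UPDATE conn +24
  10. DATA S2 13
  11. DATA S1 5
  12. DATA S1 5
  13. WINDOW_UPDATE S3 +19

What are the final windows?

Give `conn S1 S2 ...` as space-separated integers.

Op 1: conn=34 S1=40 S2=40 S3=40 S4=34 blocked=[]
Op 2: conn=20 S1=40 S2=40 S3=40 S4=20 blocked=[]
Op 3: conn=6 S1=40 S2=40 S3=40 S4=6 blocked=[]
Op 4: conn=-12 S1=40 S2=40 S3=22 S4=6 blocked=[1, 2, 3, 4]
Op 5: conn=7 S1=40 S2=40 S3=22 S4=6 blocked=[]
Op 6: conn=-8 S1=40 S2=40 S3=7 S4=6 blocked=[1, 2, 3, 4]
Op 7: conn=-24 S1=40 S2=40 S3=7 S4=-10 blocked=[1, 2, 3, 4]
Op 8: conn=-9 S1=40 S2=40 S3=7 S4=-10 blocked=[1, 2, 3, 4]
Op 9: conn=15 S1=40 S2=40 S3=7 S4=-10 blocked=[4]
Op 10: conn=2 S1=40 S2=27 S3=7 S4=-10 blocked=[4]
Op 11: conn=-3 S1=35 S2=27 S3=7 S4=-10 blocked=[1, 2, 3, 4]
Op 12: conn=-8 S1=30 S2=27 S3=7 S4=-10 blocked=[1, 2, 3, 4]
Op 13: conn=-8 S1=30 S2=27 S3=26 S4=-10 blocked=[1, 2, 3, 4]

Answer: -8 30 27 26 -10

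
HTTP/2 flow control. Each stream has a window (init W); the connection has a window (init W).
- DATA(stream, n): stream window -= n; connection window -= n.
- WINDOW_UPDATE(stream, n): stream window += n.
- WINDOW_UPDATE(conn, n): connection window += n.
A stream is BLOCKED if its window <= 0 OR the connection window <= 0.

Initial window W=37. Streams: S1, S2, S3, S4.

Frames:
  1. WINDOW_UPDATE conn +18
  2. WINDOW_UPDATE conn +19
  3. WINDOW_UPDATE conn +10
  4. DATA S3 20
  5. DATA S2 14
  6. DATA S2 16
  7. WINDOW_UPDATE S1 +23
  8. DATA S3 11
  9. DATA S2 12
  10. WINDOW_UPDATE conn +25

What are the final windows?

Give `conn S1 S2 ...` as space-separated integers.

Op 1: conn=55 S1=37 S2=37 S3=37 S4=37 blocked=[]
Op 2: conn=74 S1=37 S2=37 S3=37 S4=37 blocked=[]
Op 3: conn=84 S1=37 S2=37 S3=37 S4=37 blocked=[]
Op 4: conn=64 S1=37 S2=37 S3=17 S4=37 blocked=[]
Op 5: conn=50 S1=37 S2=23 S3=17 S4=37 blocked=[]
Op 6: conn=34 S1=37 S2=7 S3=17 S4=37 blocked=[]
Op 7: conn=34 S1=60 S2=7 S3=17 S4=37 blocked=[]
Op 8: conn=23 S1=60 S2=7 S3=6 S4=37 blocked=[]
Op 9: conn=11 S1=60 S2=-5 S3=6 S4=37 blocked=[2]
Op 10: conn=36 S1=60 S2=-5 S3=6 S4=37 blocked=[2]

Answer: 36 60 -5 6 37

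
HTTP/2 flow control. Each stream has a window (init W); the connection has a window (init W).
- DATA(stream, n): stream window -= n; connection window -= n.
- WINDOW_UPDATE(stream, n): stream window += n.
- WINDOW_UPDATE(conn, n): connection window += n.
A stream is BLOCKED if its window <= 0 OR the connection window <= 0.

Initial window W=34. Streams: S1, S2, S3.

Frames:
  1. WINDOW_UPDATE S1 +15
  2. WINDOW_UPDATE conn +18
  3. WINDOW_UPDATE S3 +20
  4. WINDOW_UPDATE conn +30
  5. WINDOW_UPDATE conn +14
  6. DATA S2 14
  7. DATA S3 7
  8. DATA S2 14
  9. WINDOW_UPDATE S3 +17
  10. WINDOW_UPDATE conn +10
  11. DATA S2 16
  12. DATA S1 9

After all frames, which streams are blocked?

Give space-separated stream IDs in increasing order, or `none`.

Op 1: conn=34 S1=49 S2=34 S3=34 blocked=[]
Op 2: conn=52 S1=49 S2=34 S3=34 blocked=[]
Op 3: conn=52 S1=49 S2=34 S3=54 blocked=[]
Op 4: conn=82 S1=49 S2=34 S3=54 blocked=[]
Op 5: conn=96 S1=49 S2=34 S3=54 blocked=[]
Op 6: conn=82 S1=49 S2=20 S3=54 blocked=[]
Op 7: conn=75 S1=49 S2=20 S3=47 blocked=[]
Op 8: conn=61 S1=49 S2=6 S3=47 blocked=[]
Op 9: conn=61 S1=49 S2=6 S3=64 blocked=[]
Op 10: conn=71 S1=49 S2=6 S3=64 blocked=[]
Op 11: conn=55 S1=49 S2=-10 S3=64 blocked=[2]
Op 12: conn=46 S1=40 S2=-10 S3=64 blocked=[2]

Answer: S2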